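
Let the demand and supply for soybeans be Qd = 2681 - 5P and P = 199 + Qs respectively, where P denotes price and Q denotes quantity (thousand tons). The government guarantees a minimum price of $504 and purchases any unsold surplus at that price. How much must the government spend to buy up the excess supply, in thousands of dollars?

72576

Rearranging supply gives Qs = P - 199. Without the control the market clears where 2681 - 5P = P - 199, i.e. P* = 480 and Q* = 281.
Since 504 > 480, the floor is binding.
At P = 504: Qd = 2681 - 5·504 = 161 and Qs = 504 - 199 = 305.
Surplus = Qs - Qd = 144.
Government expenditure = surplus × support price = 144 × 504 = 72576.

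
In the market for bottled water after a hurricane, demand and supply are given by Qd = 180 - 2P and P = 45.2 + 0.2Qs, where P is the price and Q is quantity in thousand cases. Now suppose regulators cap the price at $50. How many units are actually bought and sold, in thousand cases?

24

Rearranging supply gives Qs = 5P - 226. Equilibrium: 180 - 2P = 5P - 226, so 406 = 7P and P* = 58, Q* = 64.
The ceiling of 50 is below the equilibrium price 58, so it binds.
At P = 50: Qd = 180 - 2·50 = 80 and Qs = 5·50 - 226 = 24.
The quantity actually transacted is the short side, supply: 24.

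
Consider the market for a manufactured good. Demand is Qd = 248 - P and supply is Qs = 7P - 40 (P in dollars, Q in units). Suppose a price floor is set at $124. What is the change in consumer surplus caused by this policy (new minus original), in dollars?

Equilibrium: 248 - P = 7P - 40, so 288 = 8P and P* = 36, Q* = 212.
Since 124 > 36, the floor is binding.
At P = 124: Qd = 248 - 124 = 124 and Qs = 7·124 - 40 = 828.
Consumer surplus without the control is ½ · (248 - 36) · 212 = 22472.
With the floor, consumers buy 124 units at 124, so CS = ½ · (248 - 124) · 124 = 7688.
Change in consumer surplus = 7688 - 22472 = -14784.

-14784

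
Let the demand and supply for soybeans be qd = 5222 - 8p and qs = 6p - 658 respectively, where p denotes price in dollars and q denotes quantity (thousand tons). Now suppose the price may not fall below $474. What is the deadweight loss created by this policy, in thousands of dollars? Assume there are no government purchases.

In a free market, 5222 - 8p = 6p - 658 gives the equilibrium p* = 420, q* = 1862.
The floor of 474 is above the equilibrium price 420, so it binds.
At p = 474: qd = 5222 - 8·474 = 1430 and qs = 6·474 - 658 = 2186.
Quantity traded falls to 1430. At q = 1430 the demand price is (5222 - 1430)/8 = 474 and the supply price is (658 + 1430)/6 = 348.
Deadweight loss = ½ · (474 - 348) · (1862 - 1430) = ½ · 126 · 432 = 27216.

27216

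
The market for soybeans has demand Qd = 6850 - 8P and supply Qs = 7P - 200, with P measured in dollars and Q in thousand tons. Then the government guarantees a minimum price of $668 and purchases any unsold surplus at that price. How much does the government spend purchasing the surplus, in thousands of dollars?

1983960

Without the control the market clears where 6850 - 8P = 7P - 200, i.e. P* = 470 and Q* = 3090.
The floor of 668 is above the equilibrium price 470, so it binds.
At P = 668: Qd = 6850 - 8·668 = 1506 and Qs = 7·668 - 200 = 4476.
Surplus = Qs - Qd = 2970.
Government expenditure = surplus × support price = 2970 × 668 = 1983960.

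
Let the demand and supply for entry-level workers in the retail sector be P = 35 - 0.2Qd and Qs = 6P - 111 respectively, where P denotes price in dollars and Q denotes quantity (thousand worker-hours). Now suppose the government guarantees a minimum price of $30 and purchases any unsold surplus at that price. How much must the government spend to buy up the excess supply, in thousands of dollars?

1320

Rearranging demand gives Qd = 175 - 5P. Without the control the market clears where 175 - 5P = 6P - 111, i.e. P* = 26 and Q* = 45.
Because the floor (30) lies above the market-clearing price, it is binding.
At P = 30: Qd = 175 - 5·30 = 25 and Qs = 6·30 - 111 = 69.
Surplus = Qs - Qd = 44.
Government expenditure = surplus × support price = 44 × 30 = 1320.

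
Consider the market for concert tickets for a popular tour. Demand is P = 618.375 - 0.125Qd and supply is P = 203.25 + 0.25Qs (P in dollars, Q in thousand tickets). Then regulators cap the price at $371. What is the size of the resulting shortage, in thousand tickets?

Rearranging demand gives Qd = 4947 - 8P; rearranging supply gives Qs = 4P - 813. Without the control the market clears where 4947 - 8P = 4P - 813, i.e. P* = 480 and Q* = 1107.
Since 371 < 480, the ceiling is binding.
At P = 371: Qd = 4947 - 8·371 = 1979 and Qs = 4·371 - 813 = 671.
Shortage = Qd - Qs = 1979 - 671 = 1308.

1308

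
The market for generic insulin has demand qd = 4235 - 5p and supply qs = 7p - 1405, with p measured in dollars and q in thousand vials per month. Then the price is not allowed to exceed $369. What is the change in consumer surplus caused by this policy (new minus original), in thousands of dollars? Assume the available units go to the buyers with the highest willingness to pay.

68993.1

Equilibrium: 4235 - 5p = 7p - 1405, so 5640 = 12p and p* = 470, q* = 1885.
The ceiling of 369 is below the equilibrium price 470, so it binds.
At p = 369: qd = 4235 - 5·369 = 2390 and qs = 7·369 - 1405 = 1178.
Consumer surplus without the control is ½ · (847 - 470) · 1885 = 355322.5.
With the ceiling, 1178 units are sold at 369 (assume they go to the highest-value buyers). The demand price at q = 1178 is 611.4, so CS = ½ · [(847 - 369) + (611.4 - 369)] · 1178 = 424315.6.
Change in consumer surplus = 424315.6 - 355322.5 = 68993.1.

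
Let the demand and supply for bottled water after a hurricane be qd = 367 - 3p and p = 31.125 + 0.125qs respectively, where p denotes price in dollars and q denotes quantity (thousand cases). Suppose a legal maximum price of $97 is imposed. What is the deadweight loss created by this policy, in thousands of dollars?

Rearranging supply gives qs = 8p - 249. Setting quantity demanded equal to quantity supplied, 367 - 3p = 8p - 249, gives p* = 56 and q* = 199.
The ceiling of 97 is above the equilibrium price 56, so it is not binding; the market clears at p* = 56, q* = 199.
Since the control does not bind, no trades are prevented and deadweight loss is zero.

0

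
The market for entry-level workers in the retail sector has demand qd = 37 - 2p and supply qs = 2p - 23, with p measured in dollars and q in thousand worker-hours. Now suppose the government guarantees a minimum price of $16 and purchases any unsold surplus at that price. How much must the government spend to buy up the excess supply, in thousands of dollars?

64

In a free market, 37 - 2p = 2p - 23 gives the equilibrium p* = 15, q* = 7.
Since 16 > 15, the floor is binding.
At p = 16: qd = 37 - 2·16 = 5 and qs = 2·16 - 23 = 9.
Surplus = qs - qd = 4.
Government expenditure = surplus × support price = 4 × 16 = 64.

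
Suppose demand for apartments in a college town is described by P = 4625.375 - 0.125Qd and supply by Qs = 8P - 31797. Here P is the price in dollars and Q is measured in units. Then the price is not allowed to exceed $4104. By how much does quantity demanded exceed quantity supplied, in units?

3136

Rearranging demand gives Qd = 37003 - 8P. Without the control the market clears where 37003 - 8P = 8P - 31797, i.e. P* = 4300 and Q* = 2603.
Since 4104 < 4300, the ceiling is binding.
At P = 4104: Qd = 37003 - 8·4104 = 4171 and Qs = 8·4104 - 31797 = 1035.
Shortage = Qd - Qs = 4171 - 1035 = 3136.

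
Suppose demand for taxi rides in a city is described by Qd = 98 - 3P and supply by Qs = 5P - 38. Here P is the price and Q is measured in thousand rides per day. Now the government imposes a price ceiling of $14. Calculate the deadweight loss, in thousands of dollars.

Without the control the market clears where 98 - 3P = 5P - 38, i.e. P* = 17 and Q* = 47.
Since 14 < 17, the ceiling is binding.
At P = 14: Qd = 98 - 3·14 = 56 and Qs = 5·14 - 38 = 32.
Quantity traded falls to 32. At Q = 32 the demand price is (98 - 32)/3 = 22 and the supply price is (38 + 32)/5 = 14.
Deadweight loss = ½ · (22 - 14) · (47 - 32) = ½ · 8 · 15 = 60.

60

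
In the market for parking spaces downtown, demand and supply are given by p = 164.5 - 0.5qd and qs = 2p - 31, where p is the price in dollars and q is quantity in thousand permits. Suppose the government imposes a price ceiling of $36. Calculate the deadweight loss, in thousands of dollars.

5832

Rearranging demand gives qd = 329 - 2p. Equilibrium: 329 - 2p = 2p - 31, so 360 = 4p and p* = 90, q* = 149.
The ceiling of 36 is below the equilibrium price 90, so it binds.
At p = 36: qd = 329 - 2·36 = 257 and qs = 2·36 - 31 = 41.
Quantity traded falls to 41. At q = 41 the demand price is (329 - 41)/2 = 144 and the supply price is (31 + 41)/2 = 36.
Deadweight loss = ½ · (144 - 36) · (149 - 41) = ½ · 108 · 108 = 5832.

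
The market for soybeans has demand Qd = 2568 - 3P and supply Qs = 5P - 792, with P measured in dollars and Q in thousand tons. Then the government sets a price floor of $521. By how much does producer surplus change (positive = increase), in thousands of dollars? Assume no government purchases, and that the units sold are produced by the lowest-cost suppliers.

In a free market, 2568 - 3P = 5P - 792 gives the equilibrium P* = 420, Q* = 1308.
Since 521 > 420, the floor is binding.
At P = 521: Qd = 2568 - 3·521 = 1005 and Qs = 5·521 - 792 = 1813.
Producer surplus without the control is ½ · (420 - 158.4) · 1308 = 171086.4.
With the floor, 1005 units are sold at 521. The supply price at Q = 1005 is 359.4, so PS = ½ · [(521 - 158.4) + (521 - 359.4)] · 1005 = 263410.5.
Change in producer surplus = 263410.5 - 171086.4 = 92324.1.

92324.1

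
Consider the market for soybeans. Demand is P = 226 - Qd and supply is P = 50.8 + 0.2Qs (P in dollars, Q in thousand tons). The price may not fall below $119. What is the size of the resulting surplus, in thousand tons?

234

Rearranging demand gives Qd = 226 - P; rearranging supply gives Qs = 5P - 254. Setting quantity demanded equal to quantity supplied, 226 - P = 5P - 254, gives P* = 80 and Q* = 146.
The floor of 119 is above the equilibrium price 80, so it binds.
At P = 119: Qd = 226 - 119 = 107 and Qs = 5·119 - 254 = 341.
Surplus = Qs - Qd = 341 - 107 = 234.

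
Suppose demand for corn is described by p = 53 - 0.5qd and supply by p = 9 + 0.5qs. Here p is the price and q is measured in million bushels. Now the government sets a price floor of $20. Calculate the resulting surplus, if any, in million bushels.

0

Rearranging demand gives qd = 106 - 2p; rearranging supply gives qs = 2p - 18. In a free market, 106 - 2p = 2p - 18 gives the equilibrium p* = 31, q* = 44.
Since 20 is below p* = 31, the floor does not bind and the free-market outcome prevails.
Since the control does not bind, there is no surplus.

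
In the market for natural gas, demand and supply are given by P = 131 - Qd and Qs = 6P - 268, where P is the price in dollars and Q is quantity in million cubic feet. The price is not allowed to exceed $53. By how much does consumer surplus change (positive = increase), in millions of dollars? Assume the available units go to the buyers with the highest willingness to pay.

Rearranging demand gives Qd = 131 - P. Setting quantity demanded equal to quantity supplied, 131 - P = 6P - 268, gives P* = 57 and Q* = 74.
Because the ceiling (53) lies below the market-clearing price, it is binding.
At P = 53: Qd = 131 - 53 = 78 and Qs = 6·53 - 268 = 50.
Consumer surplus without the control is ½ · (131 - 57) · 74 = 2738.
With the ceiling, 50 units are sold at 53 (assume they go to the highest-value buyers). The demand price at Q = 50 is 81, so CS = ½ · [(131 - 53) + (81 - 53)] · 50 = 2650.
Change in consumer surplus = 2650 - 2738 = -88.

-88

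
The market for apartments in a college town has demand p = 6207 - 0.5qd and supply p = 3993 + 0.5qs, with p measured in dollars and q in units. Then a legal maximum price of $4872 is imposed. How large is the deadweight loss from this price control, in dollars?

103968

Rearranging demand gives qd = 12414 - 2p; rearranging supply gives qs = 2p - 7986. Equilibrium: 12414 - 2p = 2p - 7986, so 20400 = 4p and p* = 5100, q* = 2214.
Because the ceiling (4872) lies below the market-clearing price, it is binding.
At p = 4872: qd = 12414 - 2·4872 = 2670 and qs = 2·4872 - 7986 = 1758.
Quantity traded falls to 1758. At q = 1758 the demand price is (12414 - 1758)/2 = 5328 and the supply price is (7986 + 1758)/2 = 4872.
Deadweight loss = ½ · (5328 - 4872) · (2214 - 1758) = ½ · 456 · 456 = 103968.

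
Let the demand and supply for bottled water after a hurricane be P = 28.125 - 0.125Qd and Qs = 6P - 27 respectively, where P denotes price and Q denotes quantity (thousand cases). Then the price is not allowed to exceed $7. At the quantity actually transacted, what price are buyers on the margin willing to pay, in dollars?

26.25

Rearranging demand gives Qd = 225 - 8P. In a free market, 225 - 8P = 6P - 27 gives the equilibrium P* = 18, Q* = 81.
Because the ceiling (7) lies below the market-clearing price, it is binding.
At P = 7: Qd = 225 - 8·7 = 169 and Qs = 6·7 - 27 = 15.
Only 15 units reach the market. On the demand curve, the marginal buyer's willingness to pay at Q = 15 is (225 - 15)/8 = 26.25.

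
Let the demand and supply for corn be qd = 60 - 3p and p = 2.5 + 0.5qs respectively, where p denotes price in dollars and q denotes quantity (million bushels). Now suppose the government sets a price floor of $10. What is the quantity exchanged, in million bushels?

21

Rearranging supply gives qs = 2p - 5. In a free market, 60 - 3p = 2p - 5 gives the equilibrium p* = 13, q* = 21.
The floor of 10 is below the equilibrium price 13, so it is not binding; the market clears at p* = 13, q* = 21.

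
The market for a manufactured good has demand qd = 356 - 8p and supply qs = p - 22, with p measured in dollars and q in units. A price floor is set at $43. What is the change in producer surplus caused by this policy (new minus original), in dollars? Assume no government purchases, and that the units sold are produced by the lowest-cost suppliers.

-20

In a free market, 356 - 8p = p - 22 gives the equilibrium p* = 42, q* = 20.
Because the floor (43) lies above the market-clearing price, it is binding.
At p = 43: qd = 356 - 8·43 = 12 and qs = 43 - 22 = 21.
Producer surplus without the control is ½ · (42 - 22) · 20 = 200.
With the floor, 12 units are sold at 43. The supply price at q = 12 is 34, so PS = ½ · [(43 - 22) + (43 - 34)] · 12 = 180.
Change in producer surplus = 180 - 200 = -20.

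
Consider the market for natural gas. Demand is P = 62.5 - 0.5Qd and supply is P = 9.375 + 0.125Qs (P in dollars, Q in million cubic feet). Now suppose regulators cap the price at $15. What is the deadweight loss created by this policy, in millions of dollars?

500

Rearranging demand gives Qd = 125 - 2P; rearranging supply gives Qs = 8P - 75. Setting quantity demanded equal to quantity supplied, 125 - 2P = 8P - 75, gives P* = 20 and Q* = 85.
The ceiling of 15 is below the equilibrium price 20, so it binds.
At P = 15: Qd = 125 - 2·15 = 95 and Qs = 8·15 - 75 = 45.
Quantity traded falls to 45. At Q = 45 the demand price is (125 - 45)/2 = 40 and the supply price is (75 + 45)/8 = 15.
Deadweight loss = ½ · (40 - 15) · (85 - 45) = ½ · 25 · 40 = 500.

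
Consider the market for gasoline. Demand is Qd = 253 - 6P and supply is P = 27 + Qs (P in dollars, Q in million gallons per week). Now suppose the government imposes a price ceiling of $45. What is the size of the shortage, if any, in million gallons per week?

0

Rearranging supply gives Qs = P - 27. Equilibrium: 253 - 6P = P - 27, so 280 = 7P and P* = 40, Q* = 13.
Since 45 is above P* = 40, the ceiling does not bind and the free-market outcome prevails.
Since the control does not bind, there is no shortage.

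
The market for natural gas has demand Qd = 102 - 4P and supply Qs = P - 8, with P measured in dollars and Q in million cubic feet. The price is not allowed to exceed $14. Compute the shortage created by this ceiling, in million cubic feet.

Setting quantity demanded equal to quantity supplied, 102 - 4P = P - 8, gives P* = 22 and Q* = 14.
The ceiling of 14 is below the equilibrium price 22, so it binds.
At P = 14: Qd = 102 - 4·14 = 46 and Qs = 14 - 8 = 6.
Shortage = Qd - Qs = 46 - 6 = 40.

40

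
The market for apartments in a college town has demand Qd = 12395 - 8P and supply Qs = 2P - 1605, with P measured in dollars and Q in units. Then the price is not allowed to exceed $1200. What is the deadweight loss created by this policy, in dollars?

50000

Equilibrium: 12395 - 8P = 2P - 1605, so 14000 = 10P and P* = 1400, Q* = 1195.
Because the ceiling (1200) lies below the market-clearing price, it is binding.
At P = 1200: Qd = 12395 - 8·1200 = 2795 and Qs = 2·1200 - 1605 = 795.
Quantity traded falls to 795. At Q = 795 the demand price is (12395 - 795)/8 = 1450 and the supply price is (1605 + 795)/2 = 1200.
Deadweight loss = ½ · (1450 - 1200) · (1195 - 795) = ½ · 250 · 400 = 50000.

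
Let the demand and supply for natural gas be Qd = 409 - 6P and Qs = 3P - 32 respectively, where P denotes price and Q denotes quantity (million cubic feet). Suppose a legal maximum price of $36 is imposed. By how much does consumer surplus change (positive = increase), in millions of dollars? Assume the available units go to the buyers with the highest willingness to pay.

Setting quantity demanded equal to quantity supplied, 409 - 6P = 3P - 32, gives P* = 49 and Q* = 115.
Since 36 < 49, the ceiling is binding.
At P = 36: Qd = 409 - 6·36 = 193 and Qs = 3·36 - 32 = 76.
Consumer surplus without the control is ½ · (409/6 - 49) · 115 = 13225/12.
With the ceiling, 76 units are sold at 36 (assume they go to the highest-value buyers). The demand price at Q = 76 is 55.5, so CS = ½ · [(409/6 - 36) + (55.5 - 36)] · 76 = 5890/3.
Change in consumer surplus = 5890/3 - 13225/12 = 861.25.

861.25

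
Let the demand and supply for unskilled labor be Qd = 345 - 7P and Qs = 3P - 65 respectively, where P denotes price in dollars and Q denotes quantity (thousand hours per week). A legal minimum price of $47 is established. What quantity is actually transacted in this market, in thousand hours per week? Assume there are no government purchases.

16

In a free market, 345 - 7P = 3P - 65 gives the equilibrium P* = 41, Q* = 58.
The floor of 47 is above the equilibrium price 41, so it binds.
At P = 47: Qd = 345 - 7·47 = 16 and Qs = 3·47 - 65 = 76.
The quantity actually transacted is the short side, demand: 16.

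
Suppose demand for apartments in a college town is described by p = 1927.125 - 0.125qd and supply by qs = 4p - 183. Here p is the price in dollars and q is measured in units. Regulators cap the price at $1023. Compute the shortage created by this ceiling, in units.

Rearranging demand gives qd = 15417 - 8p. Without the control the market clears where 15417 - 8p = 4p - 183, i.e. p* = 1300 and q* = 5017.
Because the ceiling (1023) lies below the market-clearing price, it is binding.
At p = 1023: qd = 15417 - 8·1023 = 7233 and qs = 4·1023 - 183 = 3909.
Shortage = qd - qs = 7233 - 3909 = 3324.

3324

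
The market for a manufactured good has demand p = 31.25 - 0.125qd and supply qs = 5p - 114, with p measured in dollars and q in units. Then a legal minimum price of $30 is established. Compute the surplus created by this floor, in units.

Rearranging demand gives qd = 250 - 8p. Without the control the market clears where 250 - 8p = 5p - 114, i.e. p* = 28 and q* = 26.
The floor of 30 is above the equilibrium price 28, so it binds.
At p = 30: qd = 250 - 8·30 = 10 and qs = 5·30 - 114 = 36.
Surplus = qs - qd = 36 - 10 = 26.

26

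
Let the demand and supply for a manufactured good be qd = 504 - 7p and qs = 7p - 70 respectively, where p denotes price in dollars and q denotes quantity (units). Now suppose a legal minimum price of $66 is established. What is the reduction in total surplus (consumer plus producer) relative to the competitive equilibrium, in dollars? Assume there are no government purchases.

4375

Setting quantity demanded equal to quantity supplied, 504 - 7p = 7p - 70, gives p* = 41 and q* = 217.
Because the floor (66) lies above the market-clearing price, it is binding.
At p = 66: qd = 504 - 7·66 = 42 and qs = 7·66 - 70 = 392.
Quantity traded falls to 42. At q = 42 the demand price is (504 - 42)/7 = 66 and the supply price is (70 + 42)/7 = 16.
Deadweight loss = ½ · (66 - 16) · (217 - 42) = ½ · 50 · 175 = 4375.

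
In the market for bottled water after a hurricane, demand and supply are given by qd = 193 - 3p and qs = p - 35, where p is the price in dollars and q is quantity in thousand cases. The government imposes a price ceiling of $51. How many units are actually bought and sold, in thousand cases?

Without the control the market clears where 193 - 3p = p - 35, i.e. p* = 57 and q* = 22.
The ceiling of 51 is below the equilibrium price 57, so it binds.
At p = 51: qd = 193 - 3·51 = 40 and qs = 51 - 35 = 16.
The quantity actually transacted is the short side, supply: 16.

16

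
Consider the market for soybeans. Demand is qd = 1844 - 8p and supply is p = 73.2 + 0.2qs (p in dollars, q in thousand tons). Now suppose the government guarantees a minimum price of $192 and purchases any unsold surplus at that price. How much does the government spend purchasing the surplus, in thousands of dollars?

54912

Rearranging supply gives qs = 5p - 366. Equilibrium: 1844 - 8p = 5p - 366, so 2210 = 13p and p* = 170, q* = 484.
Because the floor (192) lies above the market-clearing price, it is binding.
At p = 192: qd = 1844 - 8·192 = 308 and qs = 5·192 - 366 = 594.
Surplus = qs - qd = 286.
Government expenditure = surplus × support price = 286 × 192 = 54912.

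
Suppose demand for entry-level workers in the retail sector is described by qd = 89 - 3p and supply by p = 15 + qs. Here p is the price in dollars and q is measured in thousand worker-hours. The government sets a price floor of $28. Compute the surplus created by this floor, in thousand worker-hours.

8

Rearranging supply gives qs = p - 15. Without the control the market clears where 89 - 3p = p - 15, i.e. p* = 26 and q* = 11.
Since 28 > 26, the floor is binding.
At p = 28: qd = 89 - 3·28 = 5 and qs = 28 - 15 = 13.
Surplus = qs - qd = 13 - 5 = 8.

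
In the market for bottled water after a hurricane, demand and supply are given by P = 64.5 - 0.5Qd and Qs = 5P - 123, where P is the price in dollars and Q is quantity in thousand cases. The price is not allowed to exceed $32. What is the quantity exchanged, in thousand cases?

Rearranging demand gives Qd = 129 - 2P. In a free market, 129 - 2P = 5P - 123 gives the equilibrium P* = 36, Q* = 57.
Since 32 < 36, the ceiling is binding.
At P = 32: Qd = 129 - 2·32 = 65 and Qs = 5·32 - 123 = 37.
The quantity actually transacted is the short side, supply: 37.

37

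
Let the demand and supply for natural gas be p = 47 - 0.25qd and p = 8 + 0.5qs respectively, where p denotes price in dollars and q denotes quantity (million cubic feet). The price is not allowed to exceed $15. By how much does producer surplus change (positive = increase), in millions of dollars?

-627

Rearranging demand gives qd = 188 - 4p; rearranging supply gives qs = 2p - 16. In a free market, 188 - 4p = 2p - 16 gives the equilibrium p* = 34, q* = 52.
Since 15 < 34, the ceiling is binding.
At p = 15: qd = 188 - 4·15 = 128 and qs = 2·15 - 16 = 14.
Producer surplus without the control is ½ · (34 - 8) · 52 = 676.
With the ceiling, producers sell 14 units at 15, so PS = ½ · (15 - 8) · 14 = 49.
Change in producer surplus = 49 - 676 = -627.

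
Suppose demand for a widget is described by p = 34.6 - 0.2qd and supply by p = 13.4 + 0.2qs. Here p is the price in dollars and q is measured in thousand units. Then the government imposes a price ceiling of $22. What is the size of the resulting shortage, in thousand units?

20

Rearranging demand gives qd = 173 - 5p; rearranging supply gives qs = 5p - 67. Without the control the market clears where 173 - 5p = 5p - 67, i.e. p* = 24 and q* = 53.
The ceiling of 22 is below the equilibrium price 24, so it binds.
At p = 22: qd = 173 - 5·22 = 63 and qs = 5·22 - 67 = 43.
Shortage = qd - qs = 63 - 43 = 20.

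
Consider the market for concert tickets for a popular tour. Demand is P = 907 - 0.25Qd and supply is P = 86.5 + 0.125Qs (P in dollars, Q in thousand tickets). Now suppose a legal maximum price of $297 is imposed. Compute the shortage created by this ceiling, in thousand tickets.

Rearranging demand gives Qd = 3628 - 4P; rearranging supply gives Qs = 8P - 692. In a free market, 3628 - 4P = 8P - 692 gives the equilibrium P* = 360, Q* = 2188.
Because the ceiling (297) lies below the market-clearing price, it is binding.
At P = 297: Qd = 3628 - 4·297 = 2440 and Qs = 8·297 - 692 = 1684.
Shortage = Qd - Qs = 2440 - 1684 = 756.

756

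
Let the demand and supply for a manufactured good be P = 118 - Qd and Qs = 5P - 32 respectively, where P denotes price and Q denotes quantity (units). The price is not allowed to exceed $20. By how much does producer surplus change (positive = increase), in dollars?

Rearranging demand gives Qd = 118 - P. Without the control the market clears where 118 - P = 5P - 32, i.e. P* = 25 and Q* = 93.
Since 20 < 25, the ceiling is binding.
At P = 20: Qd = 118 - 20 = 98 and Qs = 5·20 - 32 = 68.
Producer surplus without the control is ½ · (25 - 6.4) · 93 = 864.9.
With the ceiling, producers sell 68 units at 20, so PS = ½ · (20 - 6.4) · 68 = 462.4.
Change in producer surplus = 462.4 - 864.9 = -402.5.

-402.5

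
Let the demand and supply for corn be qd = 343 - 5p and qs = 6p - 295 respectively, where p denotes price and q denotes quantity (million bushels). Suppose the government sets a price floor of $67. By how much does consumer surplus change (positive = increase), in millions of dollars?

-274.5

In a free market, 343 - 5p = 6p - 295 gives the equilibrium p* = 58, q* = 53.
Since 67 > 58, the floor is binding.
At p = 67: qd = 343 - 5·67 = 8 and qs = 6·67 - 295 = 107.
Consumer surplus without the control is ½ · (68.6 - 58) · 53 = 280.9.
With the floor, consumers buy 8 units at 67, so CS = ½ · (68.6 - 67) · 8 = 6.4.
Change in consumer surplus = 6.4 - 280.9 = -274.5.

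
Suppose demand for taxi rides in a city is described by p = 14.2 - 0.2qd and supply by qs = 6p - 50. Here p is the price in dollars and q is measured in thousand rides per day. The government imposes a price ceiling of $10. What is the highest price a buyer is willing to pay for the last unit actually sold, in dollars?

Rearranging demand gives qd = 71 - 5p. Setting quantity demanded equal to quantity supplied, 71 - 5p = 6p - 50, gives p* = 11 and q* = 16.
Because the ceiling (10) lies below the market-clearing price, it is binding.
At p = 10: qd = 71 - 5·10 = 21 and qs = 6·10 - 50 = 10.
Only 10 units reach the market. On the demand curve, the marginal buyer's willingness to pay at q = 10 is (71 - 10)/5 = 12.2.

12.2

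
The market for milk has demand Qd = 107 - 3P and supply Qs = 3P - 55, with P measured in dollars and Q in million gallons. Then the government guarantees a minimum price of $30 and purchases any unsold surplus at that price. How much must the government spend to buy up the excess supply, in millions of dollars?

Setting quantity demanded equal to quantity supplied, 107 - 3P = 3P - 55, gives P* = 27 and Q* = 26.
The floor of 30 is above the equilibrium price 27, so it binds.
At P = 30: Qd = 107 - 3·30 = 17 and Qs = 3·30 - 55 = 35.
Surplus = Qs - Qd = 18.
Government expenditure = surplus × support price = 18 × 30 = 540.

540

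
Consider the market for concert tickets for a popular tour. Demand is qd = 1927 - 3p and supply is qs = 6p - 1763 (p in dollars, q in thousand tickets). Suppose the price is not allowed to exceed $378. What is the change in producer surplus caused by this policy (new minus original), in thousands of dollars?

-19232

Without the control the market clears where 1927 - 3p = 6p - 1763, i.e. p* = 410 and q* = 697.
Because the ceiling (378) lies below the market-clearing price, it is binding.
At p = 378: qd = 1927 - 3·378 = 793 and qs = 6·378 - 1763 = 505.
Producer surplus without the control is ½ · (410 - 1763/6) · 697 = 485809/12.
With the ceiling, producers sell 505 units at 378, so PS = ½ · (378 - 1763/6) · 505 = 255025/12.
Change in producer surplus = 255025/12 - 485809/12 = -19232.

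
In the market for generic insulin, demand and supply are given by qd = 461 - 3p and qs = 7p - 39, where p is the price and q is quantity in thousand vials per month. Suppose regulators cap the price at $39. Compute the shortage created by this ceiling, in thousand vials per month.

110

Equilibrium: 461 - 3p = 7p - 39, so 500 = 10p and p* = 50, q* = 311.
The ceiling of 39 is below the equilibrium price 50, so it binds.
At p = 39: qd = 461 - 3·39 = 344 and qs = 7·39 - 39 = 234.
Shortage = qd - qs = 344 - 234 = 110.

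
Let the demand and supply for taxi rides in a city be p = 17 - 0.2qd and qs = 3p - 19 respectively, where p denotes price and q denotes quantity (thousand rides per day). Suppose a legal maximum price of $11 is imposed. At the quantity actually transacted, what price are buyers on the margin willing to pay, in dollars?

14.2

Rearranging demand gives qd = 85 - 5p. Without the control the market clears where 85 - 5p = 3p - 19, i.e. p* = 13 and q* = 20.
Since 11 < 13, the ceiling is binding.
At p = 11: qd = 85 - 5·11 = 30 and qs = 3·11 - 19 = 14.
Only 14 units reach the market. On the demand curve, the marginal buyer's willingness to pay at q = 14 is (85 - 14)/5 = 14.2.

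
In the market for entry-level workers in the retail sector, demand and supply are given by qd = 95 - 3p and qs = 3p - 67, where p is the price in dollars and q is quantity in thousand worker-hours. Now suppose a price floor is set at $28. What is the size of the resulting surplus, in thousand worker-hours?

Without the control the market clears where 95 - 3p = 3p - 67, i.e. p* = 27 and q* = 14.
The floor of 28 is above the equilibrium price 27, so it binds.
At p = 28: qd = 95 - 3·28 = 11 and qs = 3·28 - 67 = 17.
Surplus = qs - qd = 17 - 11 = 6.

6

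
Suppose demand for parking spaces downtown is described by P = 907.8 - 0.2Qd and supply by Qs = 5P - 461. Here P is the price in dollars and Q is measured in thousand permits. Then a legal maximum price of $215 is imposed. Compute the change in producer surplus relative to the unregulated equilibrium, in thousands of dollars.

Rearranging demand gives Qd = 4539 - 5P. Equilibrium: 4539 - 5P = 5P - 461, so 5000 = 10P and P* = 500, Q* = 2039.
Since 215 < 500, the ceiling is binding.
At P = 215: Qd = 4539 - 5·215 = 3464 and Qs = 5·215 - 461 = 614.
Producer surplus without the control is ½ · (500 - 92.2) · 2039 = 415752.1.
With the ceiling, producers sell 614 units at 215, so PS = ½ · (215 - 92.2) · 614 = 37699.6.
Change in producer surplus = 37699.6 - 415752.1 = -378052.5.

-378052.5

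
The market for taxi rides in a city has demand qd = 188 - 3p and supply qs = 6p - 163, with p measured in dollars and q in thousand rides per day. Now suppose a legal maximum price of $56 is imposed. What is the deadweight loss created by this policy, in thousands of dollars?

0

Without the control the market clears where 188 - 3p = 6p - 163, i.e. p* = 39 and q* = 71.
Since 56 is above p* = 39, the ceiling does not bind and the free-market outcome prevails.
Since the control does not bind, no trades are prevented and deadweight loss is zero.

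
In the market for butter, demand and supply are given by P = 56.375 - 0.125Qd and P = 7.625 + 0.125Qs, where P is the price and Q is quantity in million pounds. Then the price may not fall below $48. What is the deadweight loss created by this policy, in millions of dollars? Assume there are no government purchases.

Rearranging demand gives Qd = 451 - 8P; rearranging supply gives Qs = 8P - 61. Equilibrium: 451 - 8P = 8P - 61, so 512 = 16P and P* = 32, Q* = 195.
Because the floor (48) lies above the market-clearing price, it is binding.
At P = 48: Qd = 451 - 8·48 = 67 and Qs = 8·48 - 61 = 323.
Quantity traded falls to 67. At Q = 67 the demand price is (451 - 67)/8 = 48 and the supply price is (61 + 67)/8 = 16.
Deadweight loss = ½ · (48 - 16) · (195 - 67) = ½ · 32 · 128 = 2048.

2048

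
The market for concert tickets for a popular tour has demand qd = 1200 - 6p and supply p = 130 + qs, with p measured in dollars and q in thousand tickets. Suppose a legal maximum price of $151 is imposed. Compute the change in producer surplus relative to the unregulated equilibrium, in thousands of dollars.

Rearranging supply gives qs = p - 130. Without the control the market clears where 1200 - 6p = p - 130, i.e. p* = 190 and q* = 60.
The ceiling of 151 is below the equilibrium price 190, so it binds.
At p = 151: qd = 1200 - 6·151 = 294 and qs = 151 - 130 = 21.
Producer surplus without the control is ½ · (190 - 130) · 60 = 1800.
With the ceiling, producers sell 21 units at 151, so PS = ½ · (151 - 130) · 21 = 220.5.
Change in producer surplus = 220.5 - 1800 = -1579.5.

-1579.5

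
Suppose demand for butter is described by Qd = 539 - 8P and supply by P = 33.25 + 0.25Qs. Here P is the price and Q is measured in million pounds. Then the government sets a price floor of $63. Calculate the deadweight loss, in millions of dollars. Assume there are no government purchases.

588

Rearranging supply gives Qs = 4P - 133. Equilibrium: 539 - 8P = 4P - 133, so 672 = 12P and P* = 56, Q* = 91.
Because the floor (63) lies above the market-clearing price, it is binding.
At P = 63: Qd = 539 - 8·63 = 35 and Qs = 4·63 - 133 = 119.
Quantity traded falls to 35. At Q = 35 the demand price is (539 - 35)/8 = 63 and the supply price is (133 + 35)/4 = 42.
Deadweight loss = ½ · (63 - 42) · (91 - 35) = ½ · 21 · 56 = 588.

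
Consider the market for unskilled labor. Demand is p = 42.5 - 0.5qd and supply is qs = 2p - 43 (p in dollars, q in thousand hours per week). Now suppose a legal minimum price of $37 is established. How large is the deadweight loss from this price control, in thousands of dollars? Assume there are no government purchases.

Rearranging demand gives qd = 85 - 2p. Without the control the market clears where 85 - 2p = 2p - 43, i.e. p* = 32 and q* = 21.
The floor of 37 is above the equilibrium price 32, so it binds.
At p = 37: qd = 85 - 2·37 = 11 and qs = 2·37 - 43 = 31.
Quantity traded falls to 11. At q = 11 the demand price is (85 - 11)/2 = 37 and the supply price is (43 + 11)/2 = 27.
Deadweight loss = ½ · (37 - 27) · (21 - 11) = ½ · 10 · 10 = 50.

50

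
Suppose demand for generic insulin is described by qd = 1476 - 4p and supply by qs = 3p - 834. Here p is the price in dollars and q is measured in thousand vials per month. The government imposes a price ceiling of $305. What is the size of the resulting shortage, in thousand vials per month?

175

In a free market, 1476 - 4p = 3p - 834 gives the equilibrium p* = 330, q* = 156.
Since 305 < 330, the ceiling is binding.
At p = 305: qd = 1476 - 4·305 = 256 and qs = 3·305 - 834 = 81.
Shortage = qd - qs = 256 - 81 = 175.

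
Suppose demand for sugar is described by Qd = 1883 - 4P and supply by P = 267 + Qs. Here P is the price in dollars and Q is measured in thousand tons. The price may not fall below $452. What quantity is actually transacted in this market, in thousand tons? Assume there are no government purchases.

75

Rearranging supply gives Qs = P - 267. Equilibrium: 1883 - 4P = P - 267, so 2150 = 5P and P* = 430, Q* = 163.
Since 452 > 430, the floor is binding.
At P = 452: Qd = 1883 - 4·452 = 75 and Qs = 452 - 267 = 185.
The quantity actually transacted is the short side, demand: 75.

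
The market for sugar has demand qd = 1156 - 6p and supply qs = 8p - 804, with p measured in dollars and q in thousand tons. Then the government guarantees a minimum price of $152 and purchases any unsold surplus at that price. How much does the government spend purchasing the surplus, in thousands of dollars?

25536

Equilibrium: 1156 - 6p = 8p - 804, so 1960 = 14p and p* = 140, q* = 316.
Since 152 > 140, the floor is binding.
At p = 152: qd = 1156 - 6·152 = 244 and qs = 8·152 - 804 = 412.
Surplus = qs - qd = 168.
Government expenditure = surplus × support price = 168 × 152 = 25536.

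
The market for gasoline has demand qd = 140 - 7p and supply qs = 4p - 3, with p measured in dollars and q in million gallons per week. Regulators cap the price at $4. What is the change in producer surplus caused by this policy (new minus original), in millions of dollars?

Equilibrium: 140 - 7p = 4p - 3, so 143 = 11p and p* = 13, q* = 49.
Since 4 < 13, the ceiling is binding.
At p = 4: qd = 140 - 7·4 = 112 and qs = 4·4 - 3 = 13.
Producer surplus without the control is ½ · (13 - 0.75) · 49 = 300.125.
With the ceiling, producers sell 13 units at 4, so PS = ½ · (4 - 0.75) · 13 = 21.125.
Change in producer surplus = 21.125 - 300.125 = -279.

-279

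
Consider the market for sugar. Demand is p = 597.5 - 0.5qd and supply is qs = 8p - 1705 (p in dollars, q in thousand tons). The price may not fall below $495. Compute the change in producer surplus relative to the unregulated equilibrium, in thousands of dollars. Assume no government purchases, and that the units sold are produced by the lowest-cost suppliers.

Rearranging demand gives qd = 1195 - 2p. Equilibrium: 1195 - 2p = 8p - 1705, so 2900 = 10p and p* = 290, q* = 615.
Since 495 > 290, the floor is binding.
At p = 495: qd = 1195 - 2·495 = 205 and qs = 8·495 - 1705 = 2255.
Producer surplus without the control is ½ · (290 - 213.125) · 615 = 23639.0625.
With the floor, 205 units are sold at 495. The supply price at q = 205 is 238.75, so PS = ½ · [(495 - 213.125) + (495 - 238.75)] · 205 = 55157.8125.
Change in producer surplus = 55157.8125 - 23639.0625 = 31518.75.

31518.75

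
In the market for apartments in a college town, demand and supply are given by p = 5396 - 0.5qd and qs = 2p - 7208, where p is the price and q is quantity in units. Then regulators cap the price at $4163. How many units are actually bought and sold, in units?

Rearranging demand gives qd = 10792 - 2p. Setting quantity demanded equal to quantity supplied, 10792 - 2p = 2p - 7208, gives p* = 4500 and q* = 1792.
The ceiling of 4163 is below the equilibrium price 4500, so it binds.
At p = 4163: qd = 10792 - 2·4163 = 2466 and qs = 2·4163 - 7208 = 1118.
The quantity actually transacted is the short side, supply: 1118.

1118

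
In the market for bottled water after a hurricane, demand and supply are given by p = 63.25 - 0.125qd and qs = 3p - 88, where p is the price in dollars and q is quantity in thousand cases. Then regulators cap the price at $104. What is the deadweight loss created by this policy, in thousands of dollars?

0

Rearranging demand gives qd = 506 - 8p. Without the control the market clears where 506 - 8p = 3p - 88, i.e. p* = 54 and q* = 74.
Since 104 is above p* = 54, the ceiling does not bind and the free-market outcome prevails.
Since the control does not bind, no trades are prevented and deadweight loss is zero.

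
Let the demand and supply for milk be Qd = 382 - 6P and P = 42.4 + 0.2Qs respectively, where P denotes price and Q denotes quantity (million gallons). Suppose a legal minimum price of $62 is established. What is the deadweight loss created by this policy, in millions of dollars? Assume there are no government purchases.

422.4

Rearranging supply gives Qs = 5P - 212. Equilibrium: 382 - 6P = 5P - 212, so 594 = 11P and P* = 54, Q* = 58.
The floor of 62 is above the equilibrium price 54, so it binds.
At P = 62: Qd = 382 - 6·62 = 10 and Qs = 5·62 - 212 = 98.
Quantity traded falls to 10. At Q = 10 the demand price is (382 - 10)/6 = 62 and the supply price is (212 + 10)/5 = 44.4.
Deadweight loss = ½ · (62 - 44.4) · (58 - 10) = ½ · 17.6 · 48 = 422.4.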